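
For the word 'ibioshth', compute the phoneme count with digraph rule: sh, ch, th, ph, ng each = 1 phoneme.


Parsing 'ibioshth' greedily, digraphs first:
  'i' -> vowel phoneme (phonemes so far: 1)
  'b' -> consonant phoneme (phonemes so far: 2)
  'i' -> vowel phoneme (phonemes so far: 3)
  'o' -> vowel phoneme (phonemes so far: 4)
  'sh' -> digraph (1 consonant phoneme) (phonemes so far: 5)
  'th' -> digraph (1 consonant phoneme) (phonemes so far: 6)
Total phonemes: 6

6


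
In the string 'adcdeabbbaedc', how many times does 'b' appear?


Scanning 'adcdeabbbaedc' for 'b':
  Position 6: 'b' -> MATCH (count: 1)
  Position 7: 'b' -> MATCH (count: 2)
  Position 8: 'b' -> MATCH (count: 3)
Total occurrences of 'b': 3

3


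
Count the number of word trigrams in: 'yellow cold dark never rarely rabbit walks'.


Word trigrams from [7] words:
  Trigram 1: (yellow cold dark)
  Trigram 2: (cold dark never)
  Trigram 3: (dark never rarely)
  Trigram 4: (never rarely rabbit)
  Trigram 5: (rarely rabbit walks)
Total word trigrams: 7 - 2 = 5

5


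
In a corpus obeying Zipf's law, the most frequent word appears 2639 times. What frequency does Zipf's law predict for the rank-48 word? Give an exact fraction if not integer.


Zipf's law: freq(rank) = f1 / rank
f1 = 2639, rank = 48
freq = 2639 / 48
GCD(2639, 48) = 1
Simplified: 2639/48

2639/48


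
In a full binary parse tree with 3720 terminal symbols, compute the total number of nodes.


Leaf nodes (terminals): 3720
Internal nodes = n - 1 = 3720 - 1 = 3719
Total = leaves + internal = 3720 + 3719 = 7439

7439


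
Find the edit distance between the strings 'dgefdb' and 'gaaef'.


Building DP table for s1='dgefdb' (len 6) and s2='gaaef' (len 5):
       g  a  a  e  f
    0  1  2  3  4  5
  d 1  1  2  3  4  5
  g 2  1  2  3  4  5
  e 3  2  2  3  3  4
  f 4  3  3  3  4  3
  d 5  4  4  4  4  4
  b 6  5  5  5  5  5
Edit distance = dp[6][5] = 5

5


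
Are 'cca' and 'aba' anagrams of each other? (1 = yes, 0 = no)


Sort characters of 'cca': 'acc'
Sort characters of 'aba': 'aab'
Sorted forms differ -> they are NOT anagrams
Result: 0

0


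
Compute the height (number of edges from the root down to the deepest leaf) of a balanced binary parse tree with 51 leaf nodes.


In a balanced binary tree with n leaves the deepest leaf is ceil(log2(n)) edges below the root.
log2(51) = 5.6724
ceil(5.6724) = 6
height (edges) = 6

6


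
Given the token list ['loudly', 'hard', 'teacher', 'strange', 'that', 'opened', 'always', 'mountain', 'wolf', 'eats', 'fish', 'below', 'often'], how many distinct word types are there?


Listing all tokens and tracking unique types:
  Token 1: 'loudly' -> NEW (unique so far: 1)
  Token 2: 'hard' -> NEW (unique so far: 2)
  Token 3: 'teacher' -> NEW (unique so far: 3)
  Token 4: 'strange' -> NEW (unique so far: 4)
  Token 5: 'that' -> NEW (unique so far: 5)
  Token 6: 'opened' -> NEW (unique so far: 6)
  Token 7: 'always' -> NEW (unique so far: 7)
  Token 8: 'mountain' -> NEW (unique so far: 8)
  Token 9: 'wolf' -> NEW (unique so far: 9)
  Token 10: 'eats' -> NEW (unique so far: 10)
  Token 11: 'fish' -> NEW (unique so far: 11)
  Token 12: 'below' -> NEW (unique so far: 12)
  Token 13: 'often' -> NEW (unique so far: 13)
Unique types: ('always', 'below', 'eats', 'fish', 'hard', 'loudly', 'mountain', 'often', 'opened', 'strange', 'teacher', 'that', 'wolf')
Vocabulary size: 13

13


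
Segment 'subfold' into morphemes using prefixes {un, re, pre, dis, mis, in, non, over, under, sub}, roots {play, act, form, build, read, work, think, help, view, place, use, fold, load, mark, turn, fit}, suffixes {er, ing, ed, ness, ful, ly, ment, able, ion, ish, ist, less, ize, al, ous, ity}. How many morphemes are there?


Segmenting 'subfold' against the inventory:
  'sub' -> prefix (morpheme 1)
  'fold' -> root (morpheme 2)
Total morphemes: 2

2


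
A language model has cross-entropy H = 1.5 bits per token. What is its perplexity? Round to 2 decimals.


Perplexity formula: PP = 2^H
H = 1.5
PP = 2^1.5
Decompose: 2^1.5 = 2^1 * 2^0.5 = 2^1 * sqrt(2)
2^1 = 2, sqrt(2) ~ 1.4142136
PP ~ 2 * 1.4142136 = 2.8284272
Rounded to 2 decimals: 2.83

2.83


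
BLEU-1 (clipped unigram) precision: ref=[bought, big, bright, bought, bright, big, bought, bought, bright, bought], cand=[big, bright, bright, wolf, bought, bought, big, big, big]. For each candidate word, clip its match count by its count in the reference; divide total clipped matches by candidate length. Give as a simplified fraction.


Reference word counts: {'big': 2, 'bought': 5, 'bright': 3}
Checking each candidate word (with clipping):
  'big' -> in reference (ref count 2, used 1/2) -> match (matches: 1)
  'bright' -> in reference (ref count 3, used 1/3) -> match (matches: 2)
  'bright' -> in reference (ref count 3, used 2/3) -> match (matches: 3)
  'wolf' -> not in reference -> no match (matches: 3)
  'bought' -> in reference (ref count 5, used 1/5) -> match (matches: 4)
  'bought' -> in reference (ref count 5, used 2/5) -> match (matches: 5)
  'big' -> in reference (ref count 2, used 2/2) -> match (matches: 6)
  'big' -> ref count 2 already used up (2/2) -> clipped, no match (matches: 6)
  'big' -> ref count 2 already used up (2/2) -> clipped, no match (matches: 6)
Clipped matches: 6, Candidate length: 9
Precision = 6/9 = 2/3

2/3


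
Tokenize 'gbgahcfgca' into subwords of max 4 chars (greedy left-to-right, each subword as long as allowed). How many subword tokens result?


'gbgahcfgca' has 10 characters.
Chunking with max size 4:
  Chunk 1: 'gbga' (positions 0-3)
  Chunk 2: 'hcfg' (positions 4-7)
  Chunk 3: 'ca' (positions 8-9)
Total chunks: ceil(10 / 4) = 3

3


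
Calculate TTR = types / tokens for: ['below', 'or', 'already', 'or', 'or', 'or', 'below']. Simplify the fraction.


Tokens: 7
Unique types: ('already', 'below', 'or') = 3
TTR = 3/7
Already in lowest terms.

3/7


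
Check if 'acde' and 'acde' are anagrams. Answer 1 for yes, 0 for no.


Sort characters of 'acde': 'acde'
Sort characters of 'acde': 'acde'
Sorted forms match -> they ARE anagrams
Result: 1

1


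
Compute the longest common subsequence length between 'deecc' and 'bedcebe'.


DP table for LCS of 'deecc' and 'bedcebe':
       b  e  d  c  e  b  e
    0  0  0  0  0  0  0  0
  d 0  0  0  1  1  1  1  1
  e 0  0  1  1  1  2  2  2
  e 0  0  1  1  1  2  2  3
  c 0  0  1  1  2  2  2  3
  c 0  0  1  1  2  2  2  3
LCS: 'dee'
LCS length = 3

3


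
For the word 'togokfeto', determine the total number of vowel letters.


Scanning each character of 'togokfeto':
  Position 1: 't' -> consonant (running count: 0)
  Position 2: 'o' -> vowel (running count: 1)
  Position 3: 'g' -> consonant (running count: 1)
  Position 4: 'o' -> vowel (running count: 2)
  Position 5: 'k' -> consonant (running count: 2)
  Position 6: 'f' -> consonant (running count: 2)
  Position 7: 'e' -> vowel (running count: 3)
  Position 8: 't' -> consonant (running count: 3)
  Position 9: 'o' -> vowel (running count: 4)
Total vowels: 4

4


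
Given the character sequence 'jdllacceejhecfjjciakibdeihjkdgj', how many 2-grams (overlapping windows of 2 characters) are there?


String 'jdllacceejhecfjjciakibdeihjkdgj' has length L = 31.
Number of overlapping n-grams = L - n + 1
Substituting: 31 - 2 + 1 = 30

30


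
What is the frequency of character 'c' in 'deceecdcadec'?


Scanning 'deceecdcadec' for 'c':
  Position 2: 'c' -> MATCH (count: 1)
  Position 5: 'c' -> MATCH (count: 2)
  Position 7: 'c' -> MATCH (count: 3)
  Position 11: 'c' -> MATCH (count: 4)
Total occurrences of 'c': 4

4


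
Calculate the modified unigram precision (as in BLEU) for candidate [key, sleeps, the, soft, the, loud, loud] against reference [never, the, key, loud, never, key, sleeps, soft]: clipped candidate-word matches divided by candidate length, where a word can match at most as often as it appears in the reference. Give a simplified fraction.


Reference word counts: {'key': 2, 'loud': 1, 'never': 2, 'sleeps': 1, 'soft': 1, 'the': 1}
Checking each candidate word (with clipping):
  'key' -> in reference (ref count 2, used 1/2) -> match (matches: 1)
  'sleeps' -> in reference (ref count 1, used 1/1) -> match (matches: 2)
  'the' -> in reference (ref count 1, used 1/1) -> match (matches: 3)
  'soft' -> in reference (ref count 1, used 1/1) -> match (matches: 4)
  'the' -> ref count 1 already used up (1/1) -> clipped, no match (matches: 4)
  'loud' -> in reference (ref count 1, used 1/1) -> match (matches: 5)
  'loud' -> ref count 1 already used up (1/1) -> clipped, no match (matches: 5)
Clipped matches: 5, Candidate length: 7
Precision = 5/7

5/7


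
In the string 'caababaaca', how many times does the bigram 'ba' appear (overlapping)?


Scanning 'caababaaca' for bigram 'ba':
  Position 0: 'ca' -> no
  Position 1: 'aa' -> no
  Position 2: 'ab' -> no
  Position 3: 'ba' -> MATCH
  Position 4: 'ab' -> no
  Position 5: 'ba' -> MATCH
  Position 6: 'aa' -> no
  Position 7: 'ac' -> no
  Position 8: 'ca' -> no
Total matches: 2

2


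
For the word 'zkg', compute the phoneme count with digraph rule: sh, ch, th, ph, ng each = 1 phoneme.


Parsing 'zkg' greedily, digraphs first:
  'z' -> consonant phoneme (phonemes so far: 1)
  'k' -> consonant phoneme (phonemes so far: 2)
  'g' -> consonant phoneme (phonemes so far: 3)
Total phonemes: 3

3


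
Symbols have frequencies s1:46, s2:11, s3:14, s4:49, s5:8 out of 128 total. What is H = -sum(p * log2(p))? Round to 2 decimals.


Computing entropy H = -sum(p_i * log2(p_i)):
  s1: p = 46/128 = 0.3594, -p*log2(p) = 0.5306
  s2: p = 11/128 = 0.0859, -p*log2(p) = 0.3043
  s3: p = 14/128 = 0.1094, -p*log2(p) = 0.3492
  s4: p = 49/128 = 0.3828, -p*log2(p) = 0.5303
  s5: p = 8/128 = 0.0625, -p*log2(p) = 0.2500
H = sum of terms = 1.9644
Rounded to 2 decimals: 1.96

1.96


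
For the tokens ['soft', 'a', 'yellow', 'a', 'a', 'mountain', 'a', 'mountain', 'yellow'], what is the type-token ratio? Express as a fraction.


Tokens: 9
Unique types: ('a', 'mountain', 'soft', 'yellow') = 4
TTR = 4/9
Already in lowest terms.

4/9


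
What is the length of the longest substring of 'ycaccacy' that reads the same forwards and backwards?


Scanning 'ycaccacy' for palindromic substrings.
Substring at positions 0-7: 'ycaccacy'.
Check: reverse('ycaccacy') = 'ycaccacy' -> palindrome confirmed.
No longer palindromic substring exists; longest length = 8

8


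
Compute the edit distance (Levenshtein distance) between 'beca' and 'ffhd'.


Building DP table for s1='beca' (len 4) and s2='ffhd' (len 4):
       f  f  h  d
    0  1  2  3  4
  b 1  1  2  3  4
  e 2  2  2  3  4
  c 3  3  3  3  4
  a 4  4  4  4  4
Edit distance = dp[4][4] = 4

4


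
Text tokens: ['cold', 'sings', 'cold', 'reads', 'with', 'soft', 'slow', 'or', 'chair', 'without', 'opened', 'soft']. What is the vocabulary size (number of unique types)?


Listing all tokens and tracking unique types:
  Token 1: 'cold' -> NEW (unique so far: 1)
  Token 2: 'sings' -> NEW (unique so far: 2)
  Token 3: 'cold' -> duplicate (unique so far: 2)
  Token 4: 'reads' -> NEW (unique so far: 3)
  Token 5: 'with' -> NEW (unique so far: 4)
  Token 6: 'soft' -> NEW (unique so far: 5)
  Token 7: 'slow' -> NEW (unique so far: 6)
  Token 8: 'or' -> NEW (unique so far: 7)
  Token 9: 'chair' -> NEW (unique so far: 8)
  Token 10: 'without' -> NEW (unique so far: 9)
  Token 11: 'opened' -> NEW (unique so far: 10)
  Token 12: 'soft' -> duplicate (unique so far: 10)
Unique types: ('chair', 'cold', 'opened', 'or', 'reads', 'sings', 'slow', 'soft', 'with', 'without')
Vocabulary size: 10

10


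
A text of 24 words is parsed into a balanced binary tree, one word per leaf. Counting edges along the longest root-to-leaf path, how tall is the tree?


In a balanced binary tree with n leaves the deepest leaf is ceil(log2(n)) edges below the root.
log2(24) = 4.5850
ceil(4.5850) = 5
height (edges) = 5

5


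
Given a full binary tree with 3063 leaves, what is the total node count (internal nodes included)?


Leaf nodes (terminals): 3063
Internal nodes = n - 1 = 3063 - 1 = 3062
Total = leaves + internal = 3063 + 3062 = 6125

6125


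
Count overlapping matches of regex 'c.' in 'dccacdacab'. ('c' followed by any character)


Pattern: c. means 'c' followed by any character.
Scanning 'dccacdacab' position-by-position:
  Pos 0: window 'dc' -> no
  Pos 1: window 'cc' -> MATCH
  Pos 2: window 'ca' -> MATCH
  Pos 3: window 'ac' -> no
  Pos 4: window 'cd' -> MATCH
  Pos 5: window 'da' -> no
  Pos 6: window 'ac' -> no
  Pos 7: window 'ca' -> MATCH
  Pos 8: window 'ab' -> no
  Pos 9: window 'b' -> no
Total matches: 4

4


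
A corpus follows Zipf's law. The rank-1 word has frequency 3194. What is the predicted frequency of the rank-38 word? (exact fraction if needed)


Zipf's law: freq(rank) = f1 / rank
f1 = 3194, rank = 38
freq = 3194 / 38
GCD(3194, 38) = 2
Simplified: 1597/19

1597/19


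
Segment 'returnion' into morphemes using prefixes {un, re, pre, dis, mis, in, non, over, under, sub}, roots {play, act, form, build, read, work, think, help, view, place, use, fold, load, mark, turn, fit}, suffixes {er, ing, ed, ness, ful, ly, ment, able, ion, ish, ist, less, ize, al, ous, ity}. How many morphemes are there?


Segmenting 'returnion' against the inventory:
  're' -> prefix (morpheme 1)
  'turn' -> root (morpheme 2)
  'ion' -> suffix (morpheme 3)
Total morphemes: 3

3


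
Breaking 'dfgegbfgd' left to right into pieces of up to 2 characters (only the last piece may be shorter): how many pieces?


'dfgegbfgd' has 9 characters.
Chunking with max size 2:
  Chunk 1: 'df' (positions 0-1)
  Chunk 2: 'ge' (positions 2-3)
  Chunk 3: 'gb' (positions 4-5)
  Chunk 4: 'fg' (positions 6-7)
  Chunk 5: 'd' (positions 8-8)
Total chunks: ceil(9 / 2) = 5

5


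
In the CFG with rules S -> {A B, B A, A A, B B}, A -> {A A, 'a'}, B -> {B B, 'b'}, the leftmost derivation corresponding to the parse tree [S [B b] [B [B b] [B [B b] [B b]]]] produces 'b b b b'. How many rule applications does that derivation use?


Every bracketed nonterminal node [X ...] in the tree is produced by exactly one rule application.
Reading the tree off as a leftmost derivation:
  Step 1: S  =>  B B   (applied S -> B B)
  Step 2: B B  =>  b B   (applied B -> b)
  Step 3: b B  =>  b B B   (applied B -> B B)
  Step 4: b B B  =>  b b B   (applied B -> b)
  Step 5: b b B  =>  b b B B   (applied B -> B B)
  Step 6: b b B B  =>  b b b B   (applied B -> b)
  Step 7: b b b B  =>  b b b b   (applied B -> b)
Final yield: b b b b
Total rewrite steps: 7

7


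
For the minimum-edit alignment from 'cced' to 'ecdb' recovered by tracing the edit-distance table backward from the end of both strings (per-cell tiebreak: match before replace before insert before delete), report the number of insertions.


Edit distance = 3. Backtracking from cell (4, 4) with preference match > replace > insert > delete,
then listing the resulting alignment 'cced' -> 'ecdb' left to right:
  Step 1: replace c->e
  Step 2: keep 'c'
  Step 3: replace e->d
  Step 4: replace d->b
Total insertions: 0

0


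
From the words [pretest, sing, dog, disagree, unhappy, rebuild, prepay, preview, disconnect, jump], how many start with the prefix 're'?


Checking each word for prefix 're':
  'pretest' -> no (count: 0)
  'sing' -> no (count: 0)
  'dog' -> no (count: 0)
  'disagree' -> no (count: 0)
  'unhappy' -> no (count: 0)
  'rebuild' -> YES, starts with 're' (count: 1)
  'prepay' -> no (count: 1)
  'preview' -> no (count: 1)
  'disconnect' -> no (count: 1)
  'jump' -> no (count: 1)
Total with prefix 're': 1

1


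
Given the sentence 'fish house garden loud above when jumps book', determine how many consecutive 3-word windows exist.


Word trigrams from [8] words:
  Trigram 1: (fish house garden)
  Trigram 2: (house garden loud)
  Trigram 3: (garden loud above)
  Trigram 4: (loud above when)
  Trigram 5: (above when jumps)
  Trigram 6: (when jumps book)
Total word trigrams: 8 - 2 = 6

6


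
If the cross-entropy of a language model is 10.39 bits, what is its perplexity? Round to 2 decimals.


Perplexity formula: PP = 2^H
H = 10.39
PP = 2^10.39
Decompose: 2^10.39 = 2^10 * 2^0.39
2^10 = 1024, 2^0.39 ~ 1.3103934
PP ~ 1024 * 1.3103934 = 1341.8428416
Rounded to 2 decimals: 1341.84

1341.84


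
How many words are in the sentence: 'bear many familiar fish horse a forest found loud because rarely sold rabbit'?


Counting words by splitting on spaces:
  Word 1: 'bear'
  Word 2: 'many'
  Word 3: 'familiar'
  Word 4: 'fish'
  Word 5: 'horse'
  Word 6: 'a'
  Word 7: 'forest'
  Word 8: 'found'
  Word 9: 'loud'
  Word 10: 'because'
  Word 11: 'rarely'
  Word 12: 'sold'
  Word 13: 'rabbit'
Total words: 13

13


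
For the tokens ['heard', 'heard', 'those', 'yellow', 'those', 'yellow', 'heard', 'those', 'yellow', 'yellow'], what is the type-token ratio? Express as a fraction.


Tokens: 10
Unique types: ('heard', 'those', 'yellow') = 3
TTR = 3/10
Already in lowest terms.

3/10


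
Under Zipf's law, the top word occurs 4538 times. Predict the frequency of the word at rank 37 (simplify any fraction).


Zipf's law: freq(rank) = f1 / rank
f1 = 4538, rank = 37
freq = 4538 / 37
GCD(4538, 37) = 1
Simplified: 4538/37

4538/37


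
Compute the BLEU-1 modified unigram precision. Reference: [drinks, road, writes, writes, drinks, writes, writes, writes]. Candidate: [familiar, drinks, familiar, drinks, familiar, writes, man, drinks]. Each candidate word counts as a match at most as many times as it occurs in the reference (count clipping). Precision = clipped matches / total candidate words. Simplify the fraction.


Reference word counts: {'drinks': 2, 'road': 1, 'writes': 5}
Checking each candidate word (with clipping):
  'familiar' -> not in reference -> no match (matches: 0)
  'drinks' -> in reference (ref count 2, used 1/2) -> match (matches: 1)
  'familiar' -> not in reference -> no match (matches: 1)
  'drinks' -> in reference (ref count 2, used 2/2) -> match (matches: 2)
  'familiar' -> not in reference -> no match (matches: 2)
  'writes' -> in reference (ref count 5, used 1/5) -> match (matches: 3)
  'man' -> not in reference -> no match (matches: 3)
  'drinks' -> ref count 2 already used up (2/2) -> clipped, no match (matches: 3)
Clipped matches: 3, Candidate length: 8
Precision = 3/8

3/8


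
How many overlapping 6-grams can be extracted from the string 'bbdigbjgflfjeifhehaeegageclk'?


String 'bbdigbjgflfjeifhehaeegageclk' has length L = 28.
Number of overlapping n-grams = L - n + 1
Substituting: 28 - 6 + 1 = 23

23


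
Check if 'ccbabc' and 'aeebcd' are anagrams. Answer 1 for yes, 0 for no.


Sort characters of 'ccbabc': 'abbccc'
Sort characters of 'aeebcd': 'abcdee'
Sorted forms differ -> they are NOT anagrams
Result: 0

0


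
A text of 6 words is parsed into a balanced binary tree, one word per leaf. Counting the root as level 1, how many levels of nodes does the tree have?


In a balanced binary tree with n leaves the deepest leaf is ceil(log2(n)) edges below the root,
so counting node levels inclusive of root and leaves gives ceil(log2(n)) + 1 levels.
log2(6) = 2.5850
ceil(2.5850) = 3
levels = 3 + 1 = 4

4


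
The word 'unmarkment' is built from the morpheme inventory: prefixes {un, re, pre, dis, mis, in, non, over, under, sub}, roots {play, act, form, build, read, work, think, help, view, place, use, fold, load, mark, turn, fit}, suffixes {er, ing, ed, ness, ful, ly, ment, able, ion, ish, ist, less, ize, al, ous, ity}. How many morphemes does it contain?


Segmenting 'unmarkment' against the inventory:
  'un' -> prefix (morpheme 1)
  'mark' -> root (morpheme 2)
  'ment' -> suffix (morpheme 3)
Total morphemes: 3

3


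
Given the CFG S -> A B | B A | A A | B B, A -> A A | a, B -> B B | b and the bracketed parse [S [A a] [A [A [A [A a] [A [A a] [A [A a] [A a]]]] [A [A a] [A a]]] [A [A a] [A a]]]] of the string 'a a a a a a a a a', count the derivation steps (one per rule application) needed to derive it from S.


Every bracketed nonterminal node [X ...] in the tree is produced by exactly one rule application.
Reading the tree off as a leftmost derivation:
  Step 1: S  =>  A A   (applied S -> A A)
  Step 2: A A  =>  a A   (applied A -> a)
  Step 3: a A  =>  a A A   (applied A -> A A)
  Step 4: a A A  =>  a A A A   (applied A -> A A)
  Step 5: a A A A  =>  a A A A A   (applied A -> A A)
  Step 6: a A A A A  =>  a a A A A   (applied A -> a)
  Step 7: a a A A A  =>  a a A A A A   (applied A -> A A)
  Step 8: a a A A A A  =>  a a a A A A   (applied A -> a)
  Step 9: a a a A A A  =>  a a a A A A A   (applied A -> A A)
  Step 10: a a a A A A A  =>  a a a a A A A   (applied A -> a)
  Step 11: a a a a A A A  =>  a a a a a A A   (applied A -> a)
  Step 12: a a a a a A A  =>  a a a a a A A A   (applied A -> A A)
  Step 13: a a a a a A A A  =>  a a a a a a A A   (applied A -> a)
  Step 14: a a a a a a A A  =>  a a a a a a a A   (applied A -> a)
  Step 15: a a a a a a a A  =>  a a a a a a a A A   (applied A -> A A)
  Step 16: a a a a a a a A A  =>  a a a a a a a a A   (applied A -> a)
  Step 17: a a a a a a a a A  =>  a a a a a a a a a   (applied A -> a)
Final yield: a a a a a a a a a
Total rewrite steps: 17

17


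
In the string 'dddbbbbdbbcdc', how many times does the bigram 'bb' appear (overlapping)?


Scanning 'dddbbbbdbbcdc' for bigram 'bb':
  Position 0: 'dd' -> no
  Position 1: 'dd' -> no
  Position 2: 'db' -> no
  Position 3: 'bb' -> MATCH
  Position 4: 'bb' -> MATCH
  Position 5: 'bb' -> MATCH
  Position 6: 'bd' -> no
  Position 7: 'db' -> no
  Position 8: 'bb' -> MATCH
  Position 9: 'bc' -> no
  Position 10: 'cd' -> no
  Position 11: 'dc' -> no
Total matches: 4

4


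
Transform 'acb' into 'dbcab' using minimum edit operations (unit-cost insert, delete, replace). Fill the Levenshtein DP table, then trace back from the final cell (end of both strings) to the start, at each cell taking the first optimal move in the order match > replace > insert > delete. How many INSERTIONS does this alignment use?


Edit distance = 3. Backtracking from cell (3, 5) with preference match > replace > insert > delete,
then listing the resulting alignment 'acb' -> 'dbcab' left to right:
  Step 1: insert 'd' [insertion #1]
  Step 2: replace a->b
  Step 3: keep 'c'
  Step 4: insert 'a' [insertion #2]
  Step 5: keep 'b'
Total insertions: 2

2


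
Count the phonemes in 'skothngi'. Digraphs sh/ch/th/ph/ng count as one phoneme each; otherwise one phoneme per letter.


Parsing 'skothngi' greedily, digraphs first:
  's' -> consonant phoneme (phonemes so far: 1)
  'k' -> consonant phoneme (phonemes so far: 2)
  'o' -> vowel phoneme (phonemes so far: 3)
  'th' -> digraph (1 consonant phoneme) (phonemes so far: 4)
  'ng' -> digraph (1 consonant phoneme) (phonemes so far: 5)
  'i' -> vowel phoneme (phonemes so far: 6)
Total phonemes: 6

6


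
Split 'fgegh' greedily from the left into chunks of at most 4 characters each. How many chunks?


'fgegh' has 5 characters.
Chunking with max size 4:
  Chunk 1: 'fgeg' (positions 0-3)
  Chunk 2: 'h' (positions 4-4)
Total chunks: ceil(5 / 4) = 2

2


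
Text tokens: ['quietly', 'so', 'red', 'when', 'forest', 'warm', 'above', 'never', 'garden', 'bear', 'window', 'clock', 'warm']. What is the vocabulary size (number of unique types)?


Listing all tokens and tracking unique types:
  Token 1: 'quietly' -> NEW (unique so far: 1)
  Token 2: 'so' -> NEW (unique so far: 2)
  Token 3: 'red' -> NEW (unique so far: 3)
  Token 4: 'when' -> NEW (unique so far: 4)
  Token 5: 'forest' -> NEW (unique so far: 5)
  Token 6: 'warm' -> NEW (unique so far: 6)
  Token 7: 'above' -> NEW (unique so far: 7)
  Token 8: 'never' -> NEW (unique so far: 8)
  Token 9: 'garden' -> NEW (unique so far: 9)
  Token 10: 'bear' -> NEW (unique so far: 10)
  Token 11: 'window' -> NEW (unique so far: 11)
  Token 12: 'clock' -> NEW (unique so far: 12)
  Token 13: 'warm' -> duplicate (unique so far: 12)
Unique types: ('above', 'bear', 'clock', 'forest', 'garden', 'never', 'quietly', 'red', 'so', 'warm', 'when', 'window')
Vocabulary size: 12

12


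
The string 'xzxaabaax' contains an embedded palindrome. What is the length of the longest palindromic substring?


Scanning 'xzxaabaax' for palindromic substrings.
Substring at positions 2-8: 'xaabaax'.
Check: reverse('xaabaax') = 'xaabaax' -> palindrome confirmed.
Neighbouring characters ('z' / '-') break symmetry, so it cannot extend further.
No longer palindromic substring exists; longest length = 7

7


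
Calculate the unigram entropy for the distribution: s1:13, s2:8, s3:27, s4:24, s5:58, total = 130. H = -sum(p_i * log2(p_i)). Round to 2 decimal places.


Computing entropy H = -sum(p_i * log2(p_i)):
  s1: p = 13/130 = 0.1000, -p*log2(p) = 0.3322
  s2: p = 8/130 = 0.0615, -p*log2(p) = 0.2475
  s3: p = 27/130 = 0.2077, -p*log2(p) = 0.4709
  s4: p = 24/130 = 0.1846, -p*log2(p) = 0.4500
  s5: p = 58/130 = 0.4462, -p*log2(p) = 0.5195
H = sum of terms = 2.0201
Rounded to 2 decimals: 2.02

2.02


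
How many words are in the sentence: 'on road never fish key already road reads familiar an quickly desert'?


Counting words by splitting on spaces:
  Word 1: 'on'
  Word 2: 'road'
  Word 3: 'never'
  Word 4: 'fish'
  Word 5: 'key'
  Word 6: 'already'
  Word 7: 'road'
  Word 8: 'reads'
  Word 9: 'familiar'
  Word 10: 'an'
  Word 11: 'quickly'
  Word 12: 'desert'
Total words: 12

12


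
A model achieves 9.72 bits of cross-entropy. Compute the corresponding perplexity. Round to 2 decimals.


Perplexity formula: PP = 2^H
H = 9.72
PP = 2^9.72
Decompose: 2^9.72 = 2^9 * 2^0.72
2^9 = 512, 2^0.72 ~ 1.6471820
PP ~ 512 * 1.6471820 = 843.3571840
Rounded to 2 decimals: 843.36

843.36


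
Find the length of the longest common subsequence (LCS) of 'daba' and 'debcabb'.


DP table for LCS of 'daba' and 'debcabb':
       d  e  b  c  a  b  b
    0  0  0  0  0  0  0  0
  d 0  1  1  1  1  1  1  1
  a 0  1  1  1  1  2  2  2
  b 0  1  1  2  2  2  3  3
  a 0  1  1  2  2  3  3  3
LCS: 'dab'
LCS length = 3

3


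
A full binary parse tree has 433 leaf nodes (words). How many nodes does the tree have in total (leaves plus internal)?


Leaf nodes (terminals): 433
Internal nodes = n - 1 = 433 - 1 = 432
Total = leaves + internal = 433 + 432 = 865

865


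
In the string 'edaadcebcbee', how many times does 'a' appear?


Scanning 'edaadcebcbee' for 'a':
  Position 2: 'a' -> MATCH (count: 1)
  Position 3: 'a' -> MATCH (count: 2)
Total occurrences of 'a': 2

2


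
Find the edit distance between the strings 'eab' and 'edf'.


Building DP table for s1='eab' (len 3) and s2='edf' (len 3):
       e  d  f
    0  1  2  3
  e 1  0  1  2
  a 2  1  1  2
  b 3  2  2  2
Edit distance = dp[3][3] = 2

2


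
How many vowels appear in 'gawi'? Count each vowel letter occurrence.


Scanning each character of 'gawi':
  Position 1: 'g' -> consonant (running count: 0)
  Position 2: 'a' -> vowel (running count: 1)
  Position 3: 'w' -> consonant (running count: 1)
  Position 4: 'i' -> vowel (running count: 2)
Total vowels: 2

2


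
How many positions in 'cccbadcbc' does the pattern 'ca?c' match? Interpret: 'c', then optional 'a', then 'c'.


Pattern: ca?c means 'c', then optional 'a', then 'c'.
Scanning 'cccbadcbc' position-by-position:
  Pos 0: window 'ccc' -> MATCH
  Pos 1: window 'ccb' -> MATCH
  Pos 2: window 'cba' -> no
  Pos 3: window 'bad' -> no
  Pos 4: window 'adc' -> no
  Pos 5: window 'dcb' -> no
  Pos 6: window 'cbc' -> no
  Pos 7: window 'bc' -> no
  Pos 8: window 'c' -> no
Total matches: 2

2


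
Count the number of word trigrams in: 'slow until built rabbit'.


Word trigrams from [4] words:
  Trigram 1: (slow until built)
  Trigram 2: (until built rabbit)
Total word trigrams: 4 - 2 = 2

2


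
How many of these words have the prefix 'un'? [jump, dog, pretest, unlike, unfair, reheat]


Checking each word for prefix 'un':
  'jump' -> no (count: 0)
  'dog' -> no (count: 0)
  'pretest' -> no (count: 0)
  'unlike' -> YES, starts with 'un' (count: 1)
  'unfair' -> YES, starts with 'un' (count: 2)
  'reheat' -> no (count: 2)
Total with prefix 'un': 2

2


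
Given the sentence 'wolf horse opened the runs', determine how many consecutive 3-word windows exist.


Word trigrams from [5] words:
  Trigram 1: (wolf horse opened)
  Trigram 2: (horse opened the)
  Trigram 3: (opened the runs)
Total word trigrams: 5 - 2 = 3

3


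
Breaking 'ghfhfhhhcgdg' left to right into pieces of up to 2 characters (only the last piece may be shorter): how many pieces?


'ghfhfhhhcgdg' has 12 characters.
Chunking with max size 2:
  Chunk 1: 'gh' (positions 0-1)
  Chunk 2: 'fh' (positions 2-3)
  Chunk 3: 'fh' (positions 4-5)
  Chunk 4: 'hh' (positions 6-7)
  Chunk 5: 'cg' (positions 8-9)
  Chunk 6: 'dg' (positions 10-11)
Total chunks: ceil(12 / 2) = 6

6


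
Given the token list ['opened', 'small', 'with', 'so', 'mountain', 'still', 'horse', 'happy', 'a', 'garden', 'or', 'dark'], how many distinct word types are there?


Listing all tokens and tracking unique types:
  Token 1: 'opened' -> NEW (unique so far: 1)
  Token 2: 'small' -> NEW (unique so far: 2)
  Token 3: 'with' -> NEW (unique so far: 3)
  Token 4: 'so' -> NEW (unique so far: 4)
  Token 5: 'mountain' -> NEW (unique so far: 5)
  Token 6: 'still' -> NEW (unique so far: 6)
  Token 7: 'horse' -> NEW (unique so far: 7)
  Token 8: 'happy' -> NEW (unique so far: 8)
  Token 9: 'a' -> NEW (unique so far: 9)
  Token 10: 'garden' -> NEW (unique so far: 10)
  Token 11: 'or' -> NEW (unique so far: 11)
  Token 12: 'dark' -> NEW (unique so far: 12)
Unique types: ('a', 'dark', 'garden', 'happy', 'horse', 'mountain', 'opened', 'or', 'small', 'so', 'still', 'with')
Vocabulary size: 12

12


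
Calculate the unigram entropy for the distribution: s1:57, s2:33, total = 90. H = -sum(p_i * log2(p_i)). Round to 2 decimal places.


Computing entropy H = -sum(p_i * log2(p_i)):
  s1: p = 57/90 = 0.6333, -p*log2(p) = 0.4173
  s2: p = 33/90 = 0.3667, -p*log2(p) = 0.5307
H = sum of terms = 0.9480
Rounded to 2 decimals: 0.95

0.95


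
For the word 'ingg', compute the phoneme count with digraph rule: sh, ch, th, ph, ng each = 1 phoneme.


Parsing 'ingg' greedily, digraphs first:
  'i' -> vowel phoneme (phonemes so far: 1)
  'ng' -> digraph (1 consonant phoneme) (phonemes so far: 2)
  'g' -> consonant phoneme (phonemes so far: 3)
Total phonemes: 3

3


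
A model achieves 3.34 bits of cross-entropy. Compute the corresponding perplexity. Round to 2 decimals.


Perplexity formula: PP = 2^H
H = 3.34
PP = 2^3.34
Decompose: 2^3.34 = 2^3 * 2^0.34
2^3 = 8, 2^0.34 ~ 1.2657566
PP ~ 8 * 1.2657566 = 10.1260528
Rounded to 2 decimals: 10.13

10.13


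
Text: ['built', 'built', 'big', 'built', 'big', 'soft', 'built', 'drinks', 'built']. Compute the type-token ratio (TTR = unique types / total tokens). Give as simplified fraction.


Tokens: 9
Unique types: ('big', 'built', 'drinks', 'soft') = 4
TTR = 4/9
Already in lowest terms.

4/9


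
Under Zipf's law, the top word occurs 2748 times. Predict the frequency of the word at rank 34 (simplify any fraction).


Zipf's law: freq(rank) = f1 / rank
f1 = 2748, rank = 34
freq = 2748 / 34
GCD(2748, 34) = 2
Simplified: 1374/17

1374/17


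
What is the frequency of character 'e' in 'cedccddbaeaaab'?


Scanning 'cedccddbaeaaab' for 'e':
  Position 1: 'e' -> MATCH (count: 1)
  Position 9: 'e' -> MATCH (count: 2)
Total occurrences of 'e': 2

2


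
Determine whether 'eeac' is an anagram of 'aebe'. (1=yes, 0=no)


Sort characters of 'eeac': 'acee'
Sort characters of 'aebe': 'abee'
Sorted forms differ -> they are NOT anagrams
Result: 0

0


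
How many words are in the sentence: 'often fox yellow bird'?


Counting words by splitting on spaces:
  Word 1: 'often'
  Word 2: 'fox'
  Word 3: 'yellow'
  Word 4: 'bird'
Total words: 4

4


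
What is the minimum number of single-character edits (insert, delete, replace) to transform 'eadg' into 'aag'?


Building DP table for s1='eadg' (len 4) and s2='aag' (len 3):
       a  a  g
    0  1  2  3
  e 1  1  2  3
  a 2  1  1  2
  d 3  2  2  2
  g 4  3  3  2
Edit distance = dp[4][3] = 2

2


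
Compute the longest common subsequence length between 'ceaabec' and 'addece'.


DP table for LCS of 'ceaabec' and 'addece':
       a  d  d  e  c  e
    0  0  0  0  0  0  0
  c 0  0  0  0  0  1  1
  e 0  0  0  0  1  1  2
  a 0  1  1  1  1  1  2
  a 0  1  1  1  1  1  2
  b 0  1  1  1  1  1  2
  e 0  1  1  1  2  2  2
  c 0  1  1  1  2  3  3
LCS: 'aec'
LCS length = 3

3


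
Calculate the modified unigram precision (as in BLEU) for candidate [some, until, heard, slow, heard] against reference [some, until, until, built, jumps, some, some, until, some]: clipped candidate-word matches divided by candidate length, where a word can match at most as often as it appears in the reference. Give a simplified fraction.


Reference word counts: {'built': 1, 'jumps': 1, 'some': 4, 'until': 3}
Checking each candidate word (with clipping):
  'some' -> in reference (ref count 4, used 1/4) -> match (matches: 1)
  'until' -> in reference (ref count 3, used 1/3) -> match (matches: 2)
  'heard' -> not in reference -> no match (matches: 2)
  'slow' -> not in reference -> no match (matches: 2)
  'heard' -> not in reference -> no match (matches: 2)
Clipped matches: 2, Candidate length: 5
Precision = 2/5

2/5


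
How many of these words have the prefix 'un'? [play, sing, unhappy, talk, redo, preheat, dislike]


Checking each word for prefix 'un':
  'play' -> no (count: 0)
  'sing' -> no (count: 0)
  'unhappy' -> YES, starts with 'un' (count: 1)
  'talk' -> no (count: 1)
  'redo' -> no (count: 1)
  'preheat' -> no (count: 1)
  'dislike' -> no (count: 1)
Total with prefix 'un': 1

1


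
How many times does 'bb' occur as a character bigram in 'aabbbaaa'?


Scanning 'aabbbaaa' for bigram 'bb':
  Position 0: 'aa' -> no
  Position 1: 'ab' -> no
  Position 2: 'bb' -> MATCH
  Position 3: 'bb' -> MATCH
  Position 4: 'ba' -> no
  Position 5: 'aa' -> no
  Position 6: 'aa' -> no
Total matches: 2

2


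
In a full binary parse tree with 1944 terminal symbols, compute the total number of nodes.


Leaf nodes (terminals): 1944
Internal nodes = n - 1 = 1944 - 1 = 1943
Total = leaves + internal = 1944 + 1943 = 3887

3887


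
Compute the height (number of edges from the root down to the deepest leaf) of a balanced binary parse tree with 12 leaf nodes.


In a balanced binary tree with n leaves the deepest leaf is ceil(log2(n)) edges below the root.
log2(12) = 3.5850
ceil(3.5850) = 4
height (edges) = 4

4


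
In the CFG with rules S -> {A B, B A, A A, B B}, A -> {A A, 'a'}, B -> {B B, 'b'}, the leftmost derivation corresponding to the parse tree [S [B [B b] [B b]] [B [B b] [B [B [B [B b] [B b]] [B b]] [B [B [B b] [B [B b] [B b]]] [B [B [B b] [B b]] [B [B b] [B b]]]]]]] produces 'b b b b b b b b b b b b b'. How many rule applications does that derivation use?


Every bracketed nonterminal node [X ...] in the tree is produced by exactly one rule application.
Reading the tree off as a leftmost derivation:
  Step 1: S  =>  B B   (applied S -> B B)
  Step 2: B B  =>  B B B   (applied B -> B B)
  Step 3: B B B  =>  b B B   (applied B -> b)
  Step 4: b B B  =>  b b B   (applied B -> b)
  Step 5: b b B  =>  b b B B   (applied B -> B B)
  Step 6: b b B B  =>  b b b B   (applied B -> b)
  Step 7: b b b B  =>  b b b B B   (applied B -> B B)
  Step 8: b b b B B  =>  b b b B B B   (applied B -> B B)
  Step 9: b b b B B B  =>  b b b B B B B   (applied B -> B B)
  Step 10: b b b B B B B  =>  b b b b B B B   (applied B -> b)
  Step 11: b b b b B B B  =>  b b b b b B B   (applied B -> b)
  Step 12: b b b b b B B  =>  b b b b b b B   (applied B -> b)
  Step 13: b b b b b b B  =>  b b b b b b B B   (applied B -> B B)
  Step 14: b b b b b b B B  =>  b b b b b b B B B   (applied B -> B B)
  Step 15: b b b b b b B B B  =>  b b b b b b b B B   (applied B -> b)
  Step 16: b b b b b b b B B  =>  b b b b b b b B B B   (applied B -> B B)
  Step 17: b b b b b b b B B B  =>  b b b b b b b b B B   (applied B -> b)
  Step 18: b b b b b b b b B B  =>  b b b b b b b b b B   (applied B -> b)
  Step 19: b b b b b b b b b B  =>  b b b b b b b b b B B   (applied B -> B B)
  Step 20: b b b b b b b b b B B  =>  b b b b b b b b b B B B   (applied B -> B B)
  Step 21: b b b b b b b b b B B B  =>  b b b b b b b b b b B B   (applied B -> b)
  Step 22: b b b b b b b b b b B B  =>  b b b b b b b b b b b B   (applied B -> b)
  Step 23: b b b b b b b b b b b B  =>  b b b b b b b b b b b B B   (applied B -> B B)
  Step 24: b b b b b b b b b b b B B  =>  b b b b b b b b b b b b B   (applied B -> b)
  Step 25: b b b b b b b b b b b b B  =>  b b b b b b b b b b b b b   (applied B -> b)
Final yield: b b b b b b b b b b b b b
Total rewrite steps: 25

25


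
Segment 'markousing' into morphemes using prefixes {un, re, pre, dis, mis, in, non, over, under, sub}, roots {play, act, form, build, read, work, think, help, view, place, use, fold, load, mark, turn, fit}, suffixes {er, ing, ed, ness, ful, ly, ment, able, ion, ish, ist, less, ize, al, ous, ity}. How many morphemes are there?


Segmenting 'markousing' against the inventory:
  'mark' -> root (morpheme 1)
  'ous' -> suffix (morpheme 2)
  'ing' -> suffix (morpheme 3)
Total morphemes: 3

3


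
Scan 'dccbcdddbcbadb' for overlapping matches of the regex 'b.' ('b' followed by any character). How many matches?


Pattern: b. means 'b' followed by any character.
Scanning 'dccbcdddbcbadb' position-by-position:
  Pos 0: window 'dc' -> no
  Pos 1: window 'cc' -> no
  Pos 2: window 'cb' -> no
  Pos 3: window 'bc' -> MATCH
  Pos 4: window 'cd' -> no
  Pos 5: window 'dd' -> no
  Pos 6: window 'dd' -> no
  Pos 7: window 'db' -> no
  Pos 8: window 'bc' -> MATCH
  Pos 9: window 'cb' -> no
  Pos 10: window 'ba' -> MATCH
  Pos 11: window 'ad' -> no
  Pos 12: window 'db' -> no
  Pos 13: window 'b' -> no
Total matches: 3

3


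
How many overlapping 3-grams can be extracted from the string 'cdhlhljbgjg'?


String 'cdhlhljbgjg' has length L = 11.
Number of overlapping n-grams = L - n + 1
Substituting: 11 - 3 + 1 = 9

9


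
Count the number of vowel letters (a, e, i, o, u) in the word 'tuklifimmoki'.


Scanning each character of 'tuklifimmoki':
  Position 1: 't' -> consonant (running count: 0)
  Position 2: 'u' -> vowel (running count: 1)
  Position 3: 'k' -> consonant (running count: 1)
  Position 4: 'l' -> consonant (running count: 1)
  Position 5: 'i' -> vowel (running count: 2)
  Position 6: 'f' -> consonant (running count: 2)
  Position 7: 'i' -> vowel (running count: 3)
  Position 8: 'm' -> consonant (running count: 3)
  Position 9: 'm' -> consonant (running count: 3)
  Position 10: 'o' -> vowel (running count: 4)
  Position 11: 'k' -> consonant (running count: 4)
  Position 12: 'i' -> vowel (running count: 5)
Total vowels: 5

5


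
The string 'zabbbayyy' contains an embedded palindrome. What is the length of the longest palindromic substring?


Scanning 'zabbbayyy' for palindromic substrings.
Substring at positions 1-5: 'abbba'.
Check: reverse('abbba') = 'abbba' -> palindrome confirmed.
Neighbouring characters ('z' / 'y') break symmetry, so it cannot extend further.
No longer palindromic substring exists; longest length = 5

5


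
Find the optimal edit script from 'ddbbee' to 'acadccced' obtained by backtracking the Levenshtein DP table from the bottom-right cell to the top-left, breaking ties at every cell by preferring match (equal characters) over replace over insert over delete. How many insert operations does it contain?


Edit distance = 7. Backtracking from cell (6, 9) with preference match > replace > insert > delete,
then listing the resulting alignment 'ddbbee' -> 'acadccced' left to right:
  Step 1: insert 'a' [insertion #1]
  Step 2: insert 'c' [insertion #2]
  Step 3: insert 'a' [insertion #3]
  Step 4: keep 'd'
  Step 5: replace d->c
  Step 6: replace b->c
  Step 7: replace b->c
  Step 8: keep 'e'
  Step 9: replace e->d
Total insertions: 3

3


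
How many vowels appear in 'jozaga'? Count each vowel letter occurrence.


Scanning each character of 'jozaga':
  Position 1: 'j' -> consonant (running count: 0)
  Position 2: 'o' -> vowel (running count: 1)
  Position 3: 'z' -> consonant (running count: 1)
  Position 4: 'a' -> vowel (running count: 2)
  Position 5: 'g' -> consonant (running count: 2)
  Position 6: 'a' -> vowel (running count: 3)
Total vowels: 3

3
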